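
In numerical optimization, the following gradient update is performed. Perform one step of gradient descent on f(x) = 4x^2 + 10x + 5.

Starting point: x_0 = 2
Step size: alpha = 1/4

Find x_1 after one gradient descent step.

f(x) = 4x^2 + 10x + 5
f'(x) = 8x + 10
f'(2) = 8*2 + (10) = 26
x_1 = x_0 - alpha * f'(x_0) = 2 - 1/4 * 26 = -9/2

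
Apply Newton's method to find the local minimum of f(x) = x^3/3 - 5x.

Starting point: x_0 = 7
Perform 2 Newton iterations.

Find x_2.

f(x) = x^3/3 - 5x
f'(x) = x^2 - 5, f''(x) = 2x
Newton update: x_{n+1} = x_n - (x_n^2 - 5)/(2*x_n)
Step 1: x_0 = 7, f'=44, f''=14, x_1 = 27/7
Step 2: x_1 = 27/7, f'=484/49, f''=54/7, x_2 = 487/189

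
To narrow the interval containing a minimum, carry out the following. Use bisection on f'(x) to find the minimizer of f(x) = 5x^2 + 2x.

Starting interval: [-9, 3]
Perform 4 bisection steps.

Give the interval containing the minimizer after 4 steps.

Finding critical point of f(x) = 5x^2 + 2x using bisection on f'(x) = 10x + 2.
f'(x) = 0 when x = -1/5.
Starting interval: [-9, 3]
Step 1: mid = -3, f'(mid) = -28, new interval = [-3, 3]
Step 2: mid = 0, f'(mid) = 2, new interval = [-3, 0]
Step 3: mid = -3/2, f'(mid) = -13, new interval = [-3/2, 0]
Step 4: mid = -3/4, f'(mid) = -11/2, new interval = [-3/4, 0]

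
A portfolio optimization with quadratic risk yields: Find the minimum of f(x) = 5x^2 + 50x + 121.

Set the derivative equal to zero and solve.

f(x) = 5x^2 + 50x + 121
f'(x) = 10x + (50) = 0
x = -50/10 = -5
f(-5) = -4
Since f''(x) = 10 > 0, this is a minimum.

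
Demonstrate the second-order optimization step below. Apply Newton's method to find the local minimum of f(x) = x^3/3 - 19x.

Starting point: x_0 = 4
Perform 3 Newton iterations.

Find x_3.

f(x) = x^3/3 - 19x
f'(x) = x^2 - 19, f''(x) = 2x
Newton update: x_{n+1} = x_n - (x_n^2 - 19)/(2*x_n)
Step 1: x_0 = 4, f'=-3, f''=8, x_1 = 35/8
Step 2: x_1 = 35/8, f'=9/64, f''=35/4, x_2 = 2441/560
Step 3: x_2 = 2441/560, f'=81/313600, f''=2441/280, x_3 = 11916881/2733920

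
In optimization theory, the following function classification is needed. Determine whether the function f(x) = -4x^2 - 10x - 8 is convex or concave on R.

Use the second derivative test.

f(x) = -4x^2 - 10x - 8
f'(x) = -8x - 10
f''(x) = -8
Since f''(x) = -8 < 0 for all x, f is concave on R.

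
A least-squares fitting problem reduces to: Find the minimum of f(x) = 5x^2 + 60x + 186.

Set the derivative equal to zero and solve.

f(x) = 5x^2 + 60x + 186
f'(x) = 10x + (60) = 0
x = -60/10 = -6
f(-6) = 6
Since f''(x) = 10 > 0, this is a minimum.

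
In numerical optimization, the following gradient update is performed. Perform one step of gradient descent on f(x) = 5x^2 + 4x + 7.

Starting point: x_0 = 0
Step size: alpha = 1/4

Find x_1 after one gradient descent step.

f(x) = 5x^2 + 4x + 7
f'(x) = 10x + 4
f'(0) = 10*0 + (4) = 4
x_1 = x_0 - alpha * f'(x_0) = 0 - 1/4 * 4 = -1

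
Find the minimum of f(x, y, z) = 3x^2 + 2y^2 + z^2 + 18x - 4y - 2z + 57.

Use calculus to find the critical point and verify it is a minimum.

f(x,y,z) = 3x^2 + 2y^2 + z^2 + 18x - 4y - 2z + 57
df/dx = 6x + (18) = 0 => x = -3
df/dy = 4y + (-4) = 0 => y = 1
df/dz = 2z + (-2) = 0 => z = 1
f(-3,1,1) = 3*(-3)^2 + 2*(1)^2 + 1*(1)^2 + 18*(-3) + -4*(1) + -2*(1) + 57 = 27
Hessian is diagonal with entries 6, 4, 2 > 0, confirmed minimum.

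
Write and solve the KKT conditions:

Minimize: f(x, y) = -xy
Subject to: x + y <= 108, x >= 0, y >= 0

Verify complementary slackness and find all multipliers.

Problem: min -xy s.t. x + y <= 108 (multiplier lambda), x >= 0 (mu_x), y >= 0 (mu_y)
KKT stationarity: -y + lambda - mu_x = 0, -x + lambda - mu_y = 0, with lambda, mu_x, mu_y >= 0
Complementary slackness: lambda*(x + y - 108) = 0, mu_x*x = 0, mu_y*y = 0
If lambda = 0: y = -mu_x <= 0 and x = -mu_y <= 0 force x = y = 0 with f = 0; but x = y = 54 is feasible with f = -2916 < 0, so this is not the minimum. Hence lambda > 0 and x + y = 108.
Try x > 0, y > 0 (so mu_x = mu_y = 0): y = lambda, x = lambda => x = y = lambda
x + y = 108 => 2*lambda = 108 => lambda = 54
x* = y* = 54 > 0, consistent with mu_x = mu_y = 0.
(Any feasible point with x = 0 or y = 0 has f = 0 > -2916, so the minimum is not on those boundaries.)
min(-xy) = -2916 (i.e. max xy = 2916)
Multipliers: lambda = 54, mu_x = 0, mu_y = 0
Complementary slackness: lambda*(x + y - 108) = 54*(54 + 54 - 108) = 0, mu_x*x = 0*54 = 0, mu_y*y = 0*54 = 0. Satisfied.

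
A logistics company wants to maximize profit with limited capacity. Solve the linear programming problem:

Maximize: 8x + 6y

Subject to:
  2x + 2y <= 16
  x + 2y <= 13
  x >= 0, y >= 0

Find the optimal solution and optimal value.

Feasible vertices: (0, 0), (0, 13/2), (3, 5), (8, 0)
Objective 8x + 6y at each:
  (0, 0): 0
  (0, 13/2): 39
  (3, 5): 54
  (8, 0): 64
Maximum is 64 at (8, 0).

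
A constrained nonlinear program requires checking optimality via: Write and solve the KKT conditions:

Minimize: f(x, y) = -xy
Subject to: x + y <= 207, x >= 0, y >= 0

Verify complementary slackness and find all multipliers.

Problem: min -xy s.t. x + y <= 207 (multiplier lambda), x >= 0 (mu_x), y >= 0 (mu_y)
KKT stationarity: -y + lambda - mu_x = 0, -x + lambda - mu_y = 0, with lambda, mu_x, mu_y >= 0
Complementary slackness: lambda*(x + y - 207) = 0, mu_x*x = 0, mu_y*y = 0
If lambda = 0: y = -mu_x <= 0 and x = -mu_y <= 0 force x = y = 0 with f = 0; but x = y = 207/2 is feasible with f = -42849/4 < 0, so this is not the minimum. Hence lambda > 0 and x + y = 207.
Try x > 0, y > 0 (so mu_x = mu_y = 0): y = lambda, x = lambda => x = y = lambda
x + y = 207 => 2*lambda = 207 => lambda = 207/2
x* = y* = 207/2 > 0, consistent with mu_x = mu_y = 0.
(Any feasible point with x = 0 or y = 0 has f = 0 > -42849/4, so the minimum is not on those boundaries.)
min(-xy) = -42849/4 (i.e. max xy = 42849/4)
Multipliers: lambda = 207/2, mu_x = 0, mu_y = 0
Complementary slackness: lambda*(x + y - 207) = 207/2*(207/2 + 207/2 - 207) = 0, mu_x*x = 0*207/2 = 0, mu_y*y = 0*207/2 = 0. Satisfied.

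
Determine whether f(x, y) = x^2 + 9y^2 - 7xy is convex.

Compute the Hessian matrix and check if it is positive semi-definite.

f(x,y) = x^2 + 9y^2 - 7xy
Hessian H = [[2, -7], [-7, 18]]
trace(H) = 20, det(H) = -13
Eigenvalues: (20 +/- sqrt(452)) / 2 = 20.63, -0.6301
Since not both eigenvalues positive, f is neither convex nor concave.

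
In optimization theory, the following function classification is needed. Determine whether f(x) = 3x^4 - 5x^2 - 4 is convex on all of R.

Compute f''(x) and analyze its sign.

f(x) = 3x^4 - 5x^2 - 4
f'(x) = 12x^3 + -10x
f''(x) = 36x^2 + -10
f''(0) = -10 < 0, so not convex near x = 0
Therefore, f is not globally convex on R.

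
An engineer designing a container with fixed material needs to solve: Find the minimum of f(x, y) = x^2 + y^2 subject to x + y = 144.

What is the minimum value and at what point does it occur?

Substitute y = 144 - x into f(x,y) = x^2 + y^2:
g(x) = x^2 + (144 - x)^2 = 2x^2 - 288x + 20736
g'(x) = 4x - 288 = 0  =>  x = 72
y = 144 - 72 = 72
Minimum value = 72^2 + 72^2 = 10368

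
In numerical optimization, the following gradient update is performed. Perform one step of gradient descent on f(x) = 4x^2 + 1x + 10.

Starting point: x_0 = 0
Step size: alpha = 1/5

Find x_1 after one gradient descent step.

f(x) = 4x^2 + 1x + 10
f'(x) = 8x + 1
f'(0) = 8*0 + (1) = 1
x_1 = x_0 - alpha * f'(x_0) = 0 - 1/5 * 1 = -1/5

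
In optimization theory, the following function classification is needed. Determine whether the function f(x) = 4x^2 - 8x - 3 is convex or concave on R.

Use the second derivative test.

f(x) = 4x^2 - 8x - 3
f'(x) = 8x - 8
f''(x) = 8
Since f''(x) = 8 > 0 for all x, f is convex on R.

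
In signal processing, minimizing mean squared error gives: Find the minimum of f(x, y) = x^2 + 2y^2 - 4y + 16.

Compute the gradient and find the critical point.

f(x,y) = x^2 + 2y^2 - 4y + 16
df/dx = 2x + (0) = 0  =>  x = 0
df/dy = 4y + (-4) = 0  =>  y = 1
f(0, 1) = 1*(0)^2 + 2*(1)^2 + -4*(1) + 16 = 14
Hessian is diagonal with entries 2, 4 > 0, so this is a minimum.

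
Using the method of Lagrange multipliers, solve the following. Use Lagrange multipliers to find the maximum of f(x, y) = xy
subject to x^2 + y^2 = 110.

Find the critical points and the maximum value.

Lagrange conditions: y = 2*lambda*x and x = 2*lambda*y
If x = 0 then y = 0, violating the constraint, so x, y != 0.
Dividing: y/x = x/y => x^2 = y^2 => y = x or y = -x
Constraint: 2x^2 = 110 => x^2 = 55 => x = +/-sqrt(55)
Critical points: (sqrt(55), sqrt(55)), (-sqrt(55), -sqrt(55)), (sqrt(55), -sqrt(55)), (-sqrt(55), sqrt(55))
  y = x:  xy = x^2 = 55  at (sqrt(55), sqrt(55)) and (-sqrt(55), -sqrt(55))
  y = -x: xy = -x^2 = -55 at (sqrt(55), -sqrt(55)) and (-sqrt(55), sqrt(55))
Maximum xy = 55 at (sqrt(55), sqrt(55)) and (-sqrt(55), -sqrt(55))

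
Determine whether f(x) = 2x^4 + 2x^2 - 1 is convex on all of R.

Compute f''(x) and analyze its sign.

f(x) = 2x^4 + 2x^2 - 1
f'(x) = 8x^3 + 4x
f''(x) = 24x^2 + 4
f''(x) = 24x^2 + 4 >= 4 > 0 for all x
Therefore, f is convex on R.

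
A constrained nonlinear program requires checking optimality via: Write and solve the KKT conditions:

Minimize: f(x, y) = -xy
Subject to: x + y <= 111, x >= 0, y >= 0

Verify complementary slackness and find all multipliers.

Problem: min -xy s.t. x + y <= 111 (multiplier lambda), x >= 0 (mu_x), y >= 0 (mu_y)
KKT stationarity: -y + lambda - mu_x = 0, -x + lambda - mu_y = 0, with lambda, mu_x, mu_y >= 0
Complementary slackness: lambda*(x + y - 111) = 0, mu_x*x = 0, mu_y*y = 0
If lambda = 0: y = -mu_x <= 0 and x = -mu_y <= 0 force x = y = 0 with f = 0; but x = y = 111/2 is feasible with f = -12321/4 < 0, so this is not the minimum. Hence lambda > 0 and x + y = 111.
Try x > 0, y > 0 (so mu_x = mu_y = 0): y = lambda, x = lambda => x = y = lambda
x + y = 111 => 2*lambda = 111 => lambda = 111/2
x* = y* = 111/2 > 0, consistent with mu_x = mu_y = 0.
(Any feasible point with x = 0 or y = 0 has f = 0 > -12321/4, so the minimum is not on those boundaries.)
min(-xy) = -12321/4 (i.e. max xy = 12321/4)
Multipliers: lambda = 111/2, mu_x = 0, mu_y = 0
Complementary slackness: lambda*(x + y - 111) = 111/2*(111/2 + 111/2 - 111) = 0, mu_x*x = 0*111/2 = 0, mu_y*y = 0*111/2 = 0. Satisfied.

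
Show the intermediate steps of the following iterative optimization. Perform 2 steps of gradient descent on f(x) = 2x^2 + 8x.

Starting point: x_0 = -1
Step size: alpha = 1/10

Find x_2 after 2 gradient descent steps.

f(x) = 2x^2 + 8x, f'(x) = 4x + (8)
Step 1: f'(-1) = 4, x_1 = -1 - 1/10 * 4 = -7/5
Step 2: f'(-7/5) = 12/5, x_2 = -7/5 - 1/10 * 12/5 = -41/25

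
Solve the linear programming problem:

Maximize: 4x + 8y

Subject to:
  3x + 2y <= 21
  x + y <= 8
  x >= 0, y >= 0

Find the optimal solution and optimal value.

Feasible vertices: (0, 0), (0, 8), (5, 3), (7, 0)
Objective 4x + 8y at each:
  (0, 0): 0
  (0, 8): 64
  (5, 3): 44
  (7, 0): 28
Maximum is 64 at (0, 8).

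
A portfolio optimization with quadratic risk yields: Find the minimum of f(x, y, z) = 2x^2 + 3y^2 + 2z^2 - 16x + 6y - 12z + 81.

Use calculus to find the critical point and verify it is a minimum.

f(x,y,z) = 2x^2 + 3y^2 + 2z^2 - 16x + 6y - 12z + 81
df/dx = 4x + (-16) = 0 => x = 4
df/dy = 6y + (6) = 0 => y = -1
df/dz = 4z + (-12) = 0 => z = 3
f(4,-1,3) = 2*(4)^2 + 3*(-1)^2 + 2*(3)^2 + -16*(4) + 6*(-1) + -12*(3) + 81 = 28
Hessian is diagonal with entries 4, 6, 4 > 0, confirmed minimum.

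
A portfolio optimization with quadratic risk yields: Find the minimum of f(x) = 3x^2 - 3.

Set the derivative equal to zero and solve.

f(x) = 3x^2 - 3
f'(x) = 6x + (0) = 0
x = 0/6 = 0
f(0) = -3
Since f''(x) = 6 > 0, this is a minimum.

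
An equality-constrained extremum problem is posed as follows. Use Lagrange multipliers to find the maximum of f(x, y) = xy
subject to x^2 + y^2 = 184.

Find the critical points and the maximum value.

Lagrange conditions: y = 2*lambda*x and x = 2*lambda*y
If x = 0 then y = 0, violating the constraint, so x, y != 0.
Dividing: y/x = x/y => x^2 = y^2 => y = x or y = -x
Constraint: 2x^2 = 184 => x^2 = 92 => x = +/-sqrt(92)
Critical points: (sqrt(92), sqrt(92)), (-sqrt(92), -sqrt(92)), (sqrt(92), -sqrt(92)), (-sqrt(92), sqrt(92))
  y = x:  xy = x^2 = 92  at (sqrt(92), sqrt(92)) and (-sqrt(92), -sqrt(92))
  y = -x: xy = -x^2 = -92 at (sqrt(92), -sqrt(92)) and (-sqrt(92), sqrt(92))
Maximum xy = 92 at (sqrt(92), sqrt(92)) and (-sqrt(92), -sqrt(92))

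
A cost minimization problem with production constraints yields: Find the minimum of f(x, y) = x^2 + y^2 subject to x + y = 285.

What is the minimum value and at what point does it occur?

Substitute y = 285 - x into f(x,y) = x^2 + y^2:
g(x) = x^2 + (285 - x)^2 = 2x^2 - 570x + 81225
g'(x) = 4x - 570 = 0  =>  x = 285/2
y = 285 - 285/2 = 285/2
Minimum value = (285/2)^2 + (285/2)^2 = 81225/2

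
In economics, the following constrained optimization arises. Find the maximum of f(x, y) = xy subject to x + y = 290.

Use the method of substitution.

Substitute y = 290 - x into f(x,y) = xy:
g(x) = x(290 - x) = 290x - x^2
g'(x) = 290 - 2x = 0  =>  x = 145
y = 290 - 145 = 145
Maximum value = 145 * 145 = 21025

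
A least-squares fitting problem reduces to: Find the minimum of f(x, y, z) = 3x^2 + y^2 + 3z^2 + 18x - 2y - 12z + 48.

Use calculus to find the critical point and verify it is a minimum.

f(x,y,z) = 3x^2 + y^2 + 3z^2 + 18x - 2y - 12z + 48
df/dx = 6x + (18) = 0 => x = -3
df/dy = 2y + (-2) = 0 => y = 1
df/dz = 6z + (-12) = 0 => z = 2
f(-3,1,2) = 3*(-3)^2 + 1*(1)^2 + 3*(2)^2 + 18*(-3) + -2*(1) + -12*(2) + 48 = 8
Hessian is diagonal with entries 6, 2, 6 > 0, confirmed minimum.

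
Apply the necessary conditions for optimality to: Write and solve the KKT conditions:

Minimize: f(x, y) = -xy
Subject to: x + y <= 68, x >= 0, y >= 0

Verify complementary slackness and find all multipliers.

Problem: min -xy s.t. x + y <= 68 (multiplier lambda), x >= 0 (mu_x), y >= 0 (mu_y)
KKT stationarity: -y + lambda - mu_x = 0, -x + lambda - mu_y = 0, with lambda, mu_x, mu_y >= 0
Complementary slackness: lambda*(x + y - 68) = 0, mu_x*x = 0, mu_y*y = 0
If lambda = 0: y = -mu_x <= 0 and x = -mu_y <= 0 force x = y = 0 with f = 0; but x = y = 34 is feasible with f = -1156 < 0, so this is not the minimum. Hence lambda > 0 and x + y = 68.
Try x > 0, y > 0 (so mu_x = mu_y = 0): y = lambda, x = lambda => x = y = lambda
x + y = 68 => 2*lambda = 68 => lambda = 34
x* = y* = 34 > 0, consistent with mu_x = mu_y = 0.
(Any feasible point with x = 0 or y = 0 has f = 0 > -1156, so the minimum is not on those boundaries.)
min(-xy) = -1156 (i.e. max xy = 1156)
Multipliers: lambda = 34, mu_x = 0, mu_y = 0
Complementary slackness: lambda*(x + y - 68) = 34*(34 + 34 - 68) = 0, mu_x*x = 0*34 = 0, mu_y*y = 0*34 = 0. Satisfied.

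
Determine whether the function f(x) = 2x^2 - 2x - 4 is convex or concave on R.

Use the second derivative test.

f(x) = 2x^2 - 2x - 4
f'(x) = 4x - 2
f''(x) = 4
Since f''(x) = 4 > 0 for all x, f is convex on R.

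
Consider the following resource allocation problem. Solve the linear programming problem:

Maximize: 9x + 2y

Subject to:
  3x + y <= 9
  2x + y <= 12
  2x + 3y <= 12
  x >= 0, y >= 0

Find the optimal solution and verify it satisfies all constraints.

Feasible vertices: (0, 0), (0, 4), (15/7, 18/7), (3, 0)
Objective 9x + 2y at each vertex:
  (0, 0): 0
  (0, 4): 8
  (15/7, 18/7): 171/7
  (3, 0): 27
Maximum is 27 at (3, 0).
Verify constraints at (x, y) = (3, 0):
  3*3 + 1*0 = 9 <= 9 (active)
  2*3 + 1*0 = 6 <= 12
  2*3 + 3*0 = 6 <= 12
  x = 3 >= 0, y = 0 >= 0. All constraints satisfied.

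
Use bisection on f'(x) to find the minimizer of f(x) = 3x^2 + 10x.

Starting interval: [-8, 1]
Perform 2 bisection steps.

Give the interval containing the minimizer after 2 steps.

Finding critical point of f(x) = 3x^2 + 10x using bisection on f'(x) = 6x + 10.
f'(x) = 0 when x = -5/3.
Starting interval: [-8, 1]
Step 1: mid = -7/2, f'(mid) = -11, new interval = [-7/2, 1]
Step 2: mid = -5/4, f'(mid) = 5/2, new interval = [-7/2, -5/4]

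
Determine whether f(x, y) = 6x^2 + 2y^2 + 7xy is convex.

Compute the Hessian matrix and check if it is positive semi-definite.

f(x,y) = 6x^2 + 2y^2 + 7xy
Hessian H = [[12, 7], [7, 4]]
trace(H) = 16, det(H) = -1
Eigenvalues: (16 +/- sqrt(260)) / 2 = 16.06, -0.06226
Since not both eigenvalues positive, f is neither convex nor concave.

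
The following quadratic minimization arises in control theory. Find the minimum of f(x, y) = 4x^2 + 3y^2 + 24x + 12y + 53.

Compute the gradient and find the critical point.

f(x,y) = 4x^2 + 3y^2 + 24x + 12y + 53
df/dx = 8x + (24) = 0  =>  x = -3
df/dy = 6y + (12) = 0  =>  y = -2
f(-3, -2) = 4*(-3)^2 + 3*(-2)^2 + 24*(-3) + 12*(-2) + 53 = 5
Hessian is diagonal with entries 8, 6 > 0, so this is a minimum.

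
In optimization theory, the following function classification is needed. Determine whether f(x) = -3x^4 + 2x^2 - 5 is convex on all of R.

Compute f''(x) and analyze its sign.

f(x) = -3x^4 + 2x^2 - 5
f'(x) = -12x^3 + 4x
f''(x) = -36x^2 + 4
f''(x) = -36x^2 + 4 -> -inf as |x| -> inf
Therefore, f is not globally convex on R.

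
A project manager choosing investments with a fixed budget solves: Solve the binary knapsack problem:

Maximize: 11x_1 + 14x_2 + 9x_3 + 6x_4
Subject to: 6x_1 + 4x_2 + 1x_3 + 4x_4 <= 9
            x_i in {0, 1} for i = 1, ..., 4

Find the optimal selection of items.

Items: item 1 (v=11, w=6), item 2 (v=14, w=4), item 3 (v=9, w=1), item 4 (v=6, w=4)
Capacity: 9
Checking all 16 subsets (w = total weight, v = total value):
  {}: w = 0, v = 0
  {1}: w = 6, v = 11
  {2}: w = 4, v = 14
  {3}: w = 1, v = 9
  {4}: w = 4, v = 6
  {1, 2}: w = 10 > 9, infeasible
  {1, 3}: w = 7, v = 20
  {1, 4}: w = 10 > 9, infeasible
  {2, 3}: w = 5, v = 23
  {2, 4}: w = 8, v = 20
  {3, 4}: w = 5, v = 15
  {1, 2, 3}: w = 11 > 9, infeasible
  {1, 2, 4}: w = 14 > 9, infeasible
  {1, 3, 4}: w = 11 > 9, infeasible
  {2, 3, 4}: w = 9, v = 29
  {1, 2, 3, 4}: w = 15 > 9, infeasible
Best feasible subset: items [2, 3, 4]
Total weight: 9 <= 9, total value: 29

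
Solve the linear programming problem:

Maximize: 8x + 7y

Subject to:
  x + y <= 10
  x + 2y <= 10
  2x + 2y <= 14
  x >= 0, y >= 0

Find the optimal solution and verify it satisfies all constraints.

Feasible vertices: (0, 0), (0, 5), (4, 3), (7, 0)
Objective 8x + 7y at each vertex:
  (0, 0): 0
  (0, 5): 35
  (4, 3): 53
  (7, 0): 56
Maximum is 56 at (7, 0).
Verify constraints at (x, y) = (7, 0):
  1*7 + 1*0 = 7 <= 10
  1*7 + 2*0 = 7 <= 10
  2*7 + 2*0 = 14 <= 14 (active)
  x = 7 >= 0, y = 0 >= 0. All constraints satisfied.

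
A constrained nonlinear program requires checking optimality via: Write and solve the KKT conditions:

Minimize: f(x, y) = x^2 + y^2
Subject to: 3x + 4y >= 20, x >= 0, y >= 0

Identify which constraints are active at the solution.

KKT conditions for min x^2 + y^2 s.t. 3x + 4y >= 20, x >= 0, y >= 0:
Stationarity: 2x = mu*3 + mu_x, 2y = mu*4 + mu_y, with mu, mu_x, mu_y >= 0
Complementary slackness: mu*(3x + 4y - 20) = 0, mu_x*x = 0, mu_y*y = 0
(0, 0) is infeasible (3*0 + 4*0 < 20), so if mu = 0 stationarity would force x = mu_x/2 >= 0, y = mu_y/2 >= 0 with mu_x*x = mu_y*y = 0, i.e. x = y = 0: contradiction. Hence mu > 0 and 3x + 4y = 20 is active.
Try x > 0, y > 0 (so mu_x = mu_y = 0): x = 3*mu/2, y = 4*mu/2
Substitute: 3*(3*mu/2) + 4*(4*mu/2) = 20
  mu*25/2 = 20 => mu = 8/5
x* = 12/5 > 0, y* = 16/5 > 0, consistent with mu_x = mu_y = 0.
f is convex and the constraints are linear, so this KKT point is the global minimum.
f* = 16
Active constraints: 3x + 4y >= 20 (holds with equality, mu = 8/5 > 0); x >= 0 and y >= 0 are inactive (mu_x = mu_y = 0).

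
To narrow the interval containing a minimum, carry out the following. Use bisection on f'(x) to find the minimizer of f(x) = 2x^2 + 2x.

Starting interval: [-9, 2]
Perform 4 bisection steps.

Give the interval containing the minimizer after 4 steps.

Finding critical point of f(x) = 2x^2 + 2x using bisection on f'(x) = 4x + 2.
f'(x) = 0 when x = -1/2.
Starting interval: [-9, 2]
Step 1: mid = -7/2, f'(mid) = -12, new interval = [-7/2, 2]
Step 2: mid = -3/4, f'(mid) = -1, new interval = [-3/4, 2]
Step 3: mid = 5/8, f'(mid) = 9/2, new interval = [-3/4, 5/8]
Step 4: mid = -1/16, f'(mid) = 7/4, new interval = [-3/4, -1/16]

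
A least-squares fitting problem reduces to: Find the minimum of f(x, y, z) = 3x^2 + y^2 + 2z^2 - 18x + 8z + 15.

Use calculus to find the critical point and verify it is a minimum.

f(x,y,z) = 3x^2 + y^2 + 2z^2 - 18x + 8z + 15
df/dx = 6x + (-18) = 0 => x = 3
df/dy = 2y + (0) = 0 => y = 0
df/dz = 4z + (8) = 0 => z = -2
f(3,0,-2) = 3*(3)^2 + 1*(0)^2 + 2*(-2)^2 + -18*(3) + 8*(-2) + 15 = -20
Hessian is diagonal with entries 6, 2, 4 > 0, confirmed minimum.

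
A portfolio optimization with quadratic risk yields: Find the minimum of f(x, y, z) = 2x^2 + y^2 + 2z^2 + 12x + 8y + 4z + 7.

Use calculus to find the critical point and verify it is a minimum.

f(x,y,z) = 2x^2 + y^2 + 2z^2 + 12x + 8y + 4z + 7
df/dx = 4x + (12) = 0 => x = -3
df/dy = 2y + (8) = 0 => y = -4
df/dz = 4z + (4) = 0 => z = -1
f(-3,-4,-1) = 2*(-3)^2 + 1*(-4)^2 + 2*(-1)^2 + 12*(-3) + 8*(-4) + 4*(-1) + 7 = -29
Hessian is diagonal with entries 4, 2, 4 > 0, confirmed minimum.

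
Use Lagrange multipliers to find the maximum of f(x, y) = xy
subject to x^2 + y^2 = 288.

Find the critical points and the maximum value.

Lagrange conditions: y = 2*lambda*x and x = 2*lambda*y
If x = 0 then y = 0, violating the constraint, so x, y != 0.
Dividing: y/x = x/y => x^2 = y^2 => y = x or y = -x
Constraint: 2x^2 = 288 => x^2 = 144 => x = +/-12
Critical points: (12, 12), (-12, -12), (12, -12), (-12, 12)
  y = x:  xy = x^2 = 144  at (12, 12) and (-12, -12)
  y = -x: xy = -x^2 = -144 at (12, -12) and (-12, 12)
Maximum xy = 144 at (12, 12) and (-12, -12)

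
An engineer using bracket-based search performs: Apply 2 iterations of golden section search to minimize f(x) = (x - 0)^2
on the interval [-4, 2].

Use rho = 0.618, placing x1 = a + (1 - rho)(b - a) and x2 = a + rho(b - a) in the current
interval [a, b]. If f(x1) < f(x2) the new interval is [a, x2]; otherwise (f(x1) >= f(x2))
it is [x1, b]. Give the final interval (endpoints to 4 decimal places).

Golden section search for min of f(x) = (x - 0)^2 on [-4, 2].
Each step: x1 = a + (1 - rho)(b - a), x2 = a + rho(b - a); if f(x1) < f(x2) keep [a, x2], otherwise keep [x1, b].
Step 1: [-4.0000, 2.0000], x1=-1.7080 (f=2.9173), x2=-0.2920 (f=0.0853); f(x1) > f(x2) => keep [-1.7080, 2.0000]
Step 2: [-1.7080, 2.0000], x1=-0.2915 (f=0.0850), x2=0.5835 (f=0.3405); f(x1) < f(x2) => keep [-1.7080, 0.5835]
Final interval: [-1.7080, 0.5835]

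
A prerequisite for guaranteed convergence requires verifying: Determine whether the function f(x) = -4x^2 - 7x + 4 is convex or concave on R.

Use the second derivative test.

f(x) = -4x^2 - 7x + 4
f'(x) = -8x - 7
f''(x) = -8
Since f''(x) = -8 < 0 for all x, f is concave on R.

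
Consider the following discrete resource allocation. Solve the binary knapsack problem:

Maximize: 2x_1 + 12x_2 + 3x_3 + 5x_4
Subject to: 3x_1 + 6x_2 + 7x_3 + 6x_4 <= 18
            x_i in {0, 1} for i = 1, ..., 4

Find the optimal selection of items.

Items: item 1 (v=2, w=3), item 2 (v=12, w=6), item 3 (v=3, w=7), item 4 (v=5, w=6)
Capacity: 18
Checking all 16 subsets (w = total weight, v = total value):
  {}: w = 0, v = 0
  {1}: w = 3, v = 2
  {2}: w = 6, v = 12
  {3}: w = 7, v = 3
  {4}: w = 6, v = 5
  {1, 2}: w = 9, v = 14
  {1, 3}: w = 10, v = 5
  {1, 4}: w = 9, v = 7
  {2, 3}: w = 13, v = 15
  {2, 4}: w = 12, v = 17
  {3, 4}: w = 13, v = 8
  {1, 2, 3}: w = 16, v = 17
  {1, 2, 4}: w = 15, v = 19
  {1, 3, 4}: w = 16, v = 10
  {2, 3, 4}: w = 19 > 18, infeasible
  {1, 2, 3, 4}: w = 22 > 18, infeasible
Best feasible subset: items [1, 2, 4]
Total weight: 15 <= 18, total value: 19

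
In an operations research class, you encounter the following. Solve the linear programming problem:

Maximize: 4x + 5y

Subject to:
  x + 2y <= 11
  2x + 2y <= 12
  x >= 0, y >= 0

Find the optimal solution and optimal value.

Feasible vertices: (0, 0), (0, 11/2), (1, 5), (6, 0)
Objective 4x + 5y at each:
  (0, 0): 0
  (0, 11/2): 55/2
  (1, 5): 29
  (6, 0): 24
Maximum is 29 at (1, 5).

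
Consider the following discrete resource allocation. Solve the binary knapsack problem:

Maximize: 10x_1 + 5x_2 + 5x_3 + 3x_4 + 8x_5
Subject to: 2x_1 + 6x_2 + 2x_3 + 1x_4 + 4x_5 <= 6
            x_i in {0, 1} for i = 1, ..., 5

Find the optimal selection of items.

Items: item 1 (v=10, w=2), item 2 (v=5, w=6), item 3 (v=5, w=2), item 4 (v=3, w=1), item 5 (v=8, w=4)
Capacity: 6
Checking all 32 subsets (w = total weight, v = total value):
  {}: w = 0, v = 0
  {1}: w = 2, v = 10
  {2}: w = 6, v = 5
  {3}: w = 2, v = 5
  {4}: w = 1, v = 3
  {5}: w = 4, v = 8
  {1, 2}: w = 8 > 6, infeasible
  {1, 3}: w = 4, v = 15
  {1, 4}: w = 3, v = 13
  {1, 5}: w = 6, v = 18
  {2, 3}: w = 8 > 6, infeasible
  {2, 4}: w = 7 > 6, infeasible
  {2, 5}: w = 10 > 6, infeasible
  {3, 4}: w = 3, v = 8
  {3, 5}: w = 6, v = 13
  {4, 5}: w = 5, v = 11
  {1, 2, 3}: w = 10 > 6, infeasible
  {1, 2, 4}: w = 9 > 6, infeasible
  {1, 2, 5}: w = 12 > 6, infeasible
  {1, 3, 4}: w = 5, v = 18
  {1, 3, 5}: w = 8 > 6, infeasible
  {1, 4, 5}: w = 7 > 6, infeasible
  {2, 3, 4}: w = 9 > 6, infeasible
  {2, 3, 5}: w = 12 > 6, infeasible
  {2, 4, 5}: w = 11 > 6, infeasible
  {3, 4, 5}: w = 7 > 6, infeasible
  {1, 2, 3, 4}: w = 11 > 6, infeasible
  {1, 2, 3, 5}: w = 14 > 6, infeasible
  {1, 2, 4, 5}: w = 13 > 6, infeasible
  {1, 3, 4, 5}: w = 9 > 6, infeasible
  {2, 3, 4, 5}: w = 13 > 6, infeasible
  {1, 2, 3, 4, 5}: w = 15 > 6, infeasible
Best feasible subset: items [1, 5]
(The same value 18 is also attained by {1, 3, 4}.)
Total weight: 6 <= 6, total value: 18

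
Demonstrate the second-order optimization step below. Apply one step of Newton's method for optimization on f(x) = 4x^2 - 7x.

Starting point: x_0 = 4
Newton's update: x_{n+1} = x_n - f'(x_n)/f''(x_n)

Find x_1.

f(x) = 4x^2 - 7x
f'(x) = 8x + (-7), f''(x) = 8
Newton step: x_1 = x_0 - f'(x_0)/f''(x_0)
f'(4) = 25
x_1 = 4 - 25/8 = 7/8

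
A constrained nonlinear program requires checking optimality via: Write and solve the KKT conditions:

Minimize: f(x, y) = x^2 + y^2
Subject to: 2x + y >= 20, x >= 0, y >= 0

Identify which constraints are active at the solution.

KKT conditions for min x^2 + y^2 s.t. 2x + 1y >= 20, x >= 0, y >= 0:
Stationarity: 2x = mu*2 + mu_x, 2y = mu*1 + mu_y, with mu, mu_x, mu_y >= 0
Complementary slackness: mu*(2x + y - 20) = 0, mu_x*x = 0, mu_y*y = 0
(0, 0) is infeasible (2*0 + 1*0 < 20), so if mu = 0 stationarity would force x = mu_x/2 >= 0, y = mu_y/2 >= 0 with mu_x*x = mu_y*y = 0, i.e. x = y = 0: contradiction. Hence mu > 0 and 2x + y = 20 is active.
Try x > 0, y > 0 (so mu_x = mu_y = 0): x = 2*mu/2, y = 1*mu/2
Substitute: 2*(2*mu/2) + 1*(1*mu/2) = 20
  mu*5/2 = 20 => mu = 8
x* = 8 > 0, y* = 4 > 0, consistent with mu_x = mu_y = 0.
f is convex and the constraints are linear, so this KKT point is the global minimum.
f* = 80
Active constraints: 2x + y >= 20 (holds with equality, mu = 8 > 0); x >= 0 and y >= 0 are inactive (mu_x = mu_y = 0).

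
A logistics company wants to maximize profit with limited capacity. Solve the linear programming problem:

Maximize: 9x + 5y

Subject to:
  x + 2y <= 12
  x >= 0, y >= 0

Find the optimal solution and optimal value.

The feasible region has vertices at [(0, 0), (12, 0), (0, 6)].
Checking objective 9x + 5y at each vertex:
  (0, 0): 9*0 + 5*0 = 0
  (12, 0): 9*12 + 5*0 = 108
  (0, 6): 9*0 + 5*6 = 30
Maximum is 108 at (12, 0).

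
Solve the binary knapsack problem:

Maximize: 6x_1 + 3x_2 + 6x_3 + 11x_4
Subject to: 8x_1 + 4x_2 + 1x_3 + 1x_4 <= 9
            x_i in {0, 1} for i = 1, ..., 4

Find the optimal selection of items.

Items: item 1 (v=6, w=8), item 2 (v=3, w=4), item 3 (v=6, w=1), item 4 (v=11, w=1)
Capacity: 9
Checking all 16 subsets (w = total weight, v = total value):
  {}: w = 0, v = 0
  {1}: w = 8, v = 6
  {2}: w = 4, v = 3
  {3}: w = 1, v = 6
  {4}: w = 1, v = 11
  {1, 2}: w = 12 > 9, infeasible
  {1, 3}: w = 9, v = 12
  {1, 4}: w = 9, v = 17
  {2, 3}: w = 5, v = 9
  {2, 4}: w = 5, v = 14
  {3, 4}: w = 2, v = 17
  {1, 2, 3}: w = 13 > 9, infeasible
  {1, 2, 4}: w = 13 > 9, infeasible
  {1, 3, 4}: w = 10 > 9, infeasible
  {2, 3, 4}: w = 6, v = 20
  {1, 2, 3, 4}: w = 14 > 9, infeasible
Best feasible subset: items [2, 3, 4]
Total weight: 6 <= 9, total value: 20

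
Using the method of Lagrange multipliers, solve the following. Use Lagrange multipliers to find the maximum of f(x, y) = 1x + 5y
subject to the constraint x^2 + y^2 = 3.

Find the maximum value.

Set up Lagrange conditions: grad f = lambda * grad g
  1 = 2*lambda*x
  5 = 2*lambda*y
From these: x/y = 1/5, so x = 1t, y = 5t for some t.
Substitute into constraint: (1t)^2 + (5t)^2 = 3
  t^2 * 26 = 3
  t = sqrt(3/26)
Maximum = 1*x + 5*y = (1^2 + 5^2)*t = 26 * sqrt(3/26) = sqrt(78)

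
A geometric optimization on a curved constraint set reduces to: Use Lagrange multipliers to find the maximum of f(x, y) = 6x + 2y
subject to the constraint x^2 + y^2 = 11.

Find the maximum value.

Set up Lagrange conditions: grad f = lambda * grad g
  6 = 2*lambda*x
  2 = 2*lambda*y
From these: x/y = 6/2, so x = 6t, y = 2t for some t.
Substitute into constraint: (6t)^2 + (2t)^2 = 11
  t^2 * 40 = 11
  t = sqrt(11/40)
Maximum = 6*x + 2*y = (6^2 + 2^2)*t = 40 * sqrt(11/40) = sqrt(440)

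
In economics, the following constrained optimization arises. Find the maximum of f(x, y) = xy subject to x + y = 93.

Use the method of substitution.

Substitute y = 93 - x into f(x,y) = xy:
g(x) = x(93 - x) = 93x - x^2
g'(x) = 93 - 2x = 0  =>  x = 93/2
y = 93 - 93/2 = 93/2
Maximum value = (93/2) * (93/2) = 8649/4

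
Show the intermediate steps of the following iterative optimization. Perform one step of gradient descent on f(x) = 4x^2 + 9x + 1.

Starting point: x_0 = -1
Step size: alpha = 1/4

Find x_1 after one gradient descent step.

f(x) = 4x^2 + 9x + 1
f'(x) = 8x + 9
f'(-1) = 8*-1 + (9) = 1
x_1 = x_0 - alpha * f'(x_0) = -1 - 1/4 * 1 = -5/4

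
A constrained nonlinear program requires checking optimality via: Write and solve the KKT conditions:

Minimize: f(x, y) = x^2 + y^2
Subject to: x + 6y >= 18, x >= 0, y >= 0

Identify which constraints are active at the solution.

KKT conditions for min x^2 + y^2 s.t. 1x + 6y >= 18, x >= 0, y >= 0:
Stationarity: 2x = mu*1 + mu_x, 2y = mu*6 + mu_y, with mu, mu_x, mu_y >= 0
Complementary slackness: mu*(x + 6y - 18) = 0, mu_x*x = 0, mu_y*y = 0
(0, 0) is infeasible (1*0 + 6*0 < 18), so if mu = 0 stationarity would force x = mu_x/2 >= 0, y = mu_y/2 >= 0 with mu_x*x = mu_y*y = 0, i.e. x = y = 0: contradiction. Hence mu > 0 and x + 6y = 18 is active.
Try x > 0, y > 0 (so mu_x = mu_y = 0): x = 1*mu/2, y = 6*mu/2
Substitute: 1*(1*mu/2) + 6*(6*mu/2) = 18
  mu*37/2 = 18 => mu = 36/37
x* = 18/37 > 0, y* = 108/37 > 0, consistent with mu_x = mu_y = 0.
f is convex and the constraints are linear, so this KKT point is the global minimum.
f* = 324/37
Active constraints: x + 6y >= 18 (holds with equality, mu = 36/37 > 0); x >= 0 and y >= 0 are inactive (mu_x = mu_y = 0).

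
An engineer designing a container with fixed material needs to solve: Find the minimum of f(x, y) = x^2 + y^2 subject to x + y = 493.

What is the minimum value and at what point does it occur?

Substitute y = 493 - x into f(x,y) = x^2 + y^2:
g(x) = x^2 + (493 - x)^2 = 2x^2 - 986x + 243049
g'(x) = 4x - 986 = 0  =>  x = 493/2
y = 493 - 493/2 = 493/2
Minimum value = (493/2)^2 + (493/2)^2 = 243049/2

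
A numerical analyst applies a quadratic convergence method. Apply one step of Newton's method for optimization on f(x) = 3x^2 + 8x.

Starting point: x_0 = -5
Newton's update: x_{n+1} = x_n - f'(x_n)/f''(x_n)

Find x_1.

f(x) = 3x^2 + 8x
f'(x) = 6x + (8), f''(x) = 6
Newton step: x_1 = x_0 - f'(x_0)/f''(x_0)
f'(-5) = -22
x_1 = -5 - -22/6 = -4/3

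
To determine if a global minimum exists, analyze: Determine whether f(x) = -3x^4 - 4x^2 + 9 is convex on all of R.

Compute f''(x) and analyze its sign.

f(x) = -3x^4 - 4x^2 + 9
f'(x) = -12x^3 + -8x
f''(x) = -36x^2 + -8
f''(x) = -36x^2 + -8 <= -8 < 0 for all x
Therefore, f is concave on R.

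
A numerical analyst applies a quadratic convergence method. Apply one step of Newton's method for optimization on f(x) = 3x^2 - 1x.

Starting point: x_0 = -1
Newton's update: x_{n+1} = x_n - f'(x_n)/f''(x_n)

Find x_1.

f(x) = 3x^2 - 1x
f'(x) = 6x + (-1), f''(x) = 6
Newton step: x_1 = x_0 - f'(x_0)/f''(x_0)
f'(-1) = -7
x_1 = -1 - -7/6 = 1/6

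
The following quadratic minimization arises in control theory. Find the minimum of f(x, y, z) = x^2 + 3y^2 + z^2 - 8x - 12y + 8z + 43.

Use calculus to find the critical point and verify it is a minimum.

f(x,y,z) = x^2 + 3y^2 + z^2 - 8x - 12y + 8z + 43
df/dx = 2x + (-8) = 0 => x = 4
df/dy = 6y + (-12) = 0 => y = 2
df/dz = 2z + (8) = 0 => z = -4
f(4,2,-4) = 1*(4)^2 + 3*(2)^2 + 1*(-4)^2 + -8*(4) + -12*(2) + 8*(-4) + 43 = -1
Hessian is diagonal with entries 2, 6, 2 > 0, confirmed minimum.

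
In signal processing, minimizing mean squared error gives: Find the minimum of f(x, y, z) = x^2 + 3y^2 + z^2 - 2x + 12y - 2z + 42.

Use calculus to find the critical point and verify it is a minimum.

f(x,y,z) = x^2 + 3y^2 + z^2 - 2x + 12y - 2z + 42
df/dx = 2x + (-2) = 0 => x = 1
df/dy = 6y + (12) = 0 => y = -2
df/dz = 2z + (-2) = 0 => z = 1
f(1,-2,1) = 1*(1)^2 + 3*(-2)^2 + 1*(1)^2 + -2*(1) + 12*(-2) + -2*(1) + 42 = 28
Hessian is diagonal with entries 2, 6, 2 > 0, confirmed minimum.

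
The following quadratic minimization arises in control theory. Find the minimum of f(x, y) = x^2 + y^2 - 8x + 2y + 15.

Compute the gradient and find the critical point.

f(x,y) = x^2 + y^2 - 8x + 2y + 15
df/dx = 2x + (-8) = 0  =>  x = 4
df/dy = 2y + (2) = 0  =>  y = -1
f(4, -1) = 1*(4)^2 + 1*(-1)^2 + -8*(4) + 2*(-1) + 15 = -2
Hessian is diagonal with entries 2, 2 > 0, so this is a minimum.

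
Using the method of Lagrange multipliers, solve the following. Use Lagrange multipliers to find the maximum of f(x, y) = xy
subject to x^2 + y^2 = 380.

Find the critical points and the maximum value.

Lagrange conditions: y = 2*lambda*x and x = 2*lambda*y
If x = 0 then y = 0, violating the constraint, so x, y != 0.
Dividing: y/x = x/y => x^2 = y^2 => y = x or y = -x
Constraint: 2x^2 = 380 => x^2 = 190 => x = +/-sqrt(190)
Critical points: (sqrt(190), sqrt(190)), (-sqrt(190), -sqrt(190)), (sqrt(190), -sqrt(190)), (-sqrt(190), sqrt(190))
  y = x:  xy = x^2 = 190  at (sqrt(190), sqrt(190)) and (-sqrt(190), -sqrt(190))
  y = -x: xy = -x^2 = -190 at (sqrt(190), -sqrt(190)) and (-sqrt(190), sqrt(190))
Maximum xy = 190 at (sqrt(190), sqrt(190)) and (-sqrt(190), -sqrt(190))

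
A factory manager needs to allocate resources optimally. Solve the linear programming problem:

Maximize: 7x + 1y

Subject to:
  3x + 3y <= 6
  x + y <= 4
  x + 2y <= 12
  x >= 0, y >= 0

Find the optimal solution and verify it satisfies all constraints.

Feasible vertices: (0, 0), (0, 2), (2, 0)
Objective 7x + 1y at each vertex:
  (0, 0): 0
  (0, 2): 2
  (2, 0): 14
Maximum is 14 at (2, 0).
Verify constraints at (x, y) = (2, 0):
  3*2 + 3*0 = 6 <= 6 (active)
  1*2 + 1*0 = 2 <= 4
  1*2 + 2*0 = 2 <= 12
  x = 2 >= 0, y = 0 >= 0. All constraints satisfied.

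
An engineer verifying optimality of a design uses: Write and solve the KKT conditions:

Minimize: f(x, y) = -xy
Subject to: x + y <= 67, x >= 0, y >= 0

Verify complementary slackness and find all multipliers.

Problem: min -xy s.t. x + y <= 67 (multiplier lambda), x >= 0 (mu_x), y >= 0 (mu_y)
KKT stationarity: -y + lambda - mu_x = 0, -x + lambda - mu_y = 0, with lambda, mu_x, mu_y >= 0
Complementary slackness: lambda*(x + y - 67) = 0, mu_x*x = 0, mu_y*y = 0
If lambda = 0: y = -mu_x <= 0 and x = -mu_y <= 0 force x = y = 0 with f = 0; but x = y = 67/2 is feasible with f = -4489/4 < 0, so this is not the minimum. Hence lambda > 0 and x + y = 67.
Try x > 0, y > 0 (so mu_x = mu_y = 0): y = lambda, x = lambda => x = y = lambda
x + y = 67 => 2*lambda = 67 => lambda = 67/2
x* = y* = 67/2 > 0, consistent with mu_x = mu_y = 0.
(Any feasible point with x = 0 or y = 0 has f = 0 > -4489/4, so the minimum is not on those boundaries.)
min(-xy) = -4489/4 (i.e. max xy = 4489/4)
Multipliers: lambda = 67/2, mu_x = 0, mu_y = 0
Complementary slackness: lambda*(x + y - 67) = 67/2*(67/2 + 67/2 - 67) = 0, mu_x*x = 0*67/2 = 0, mu_y*y = 0*67/2 = 0. Satisfied.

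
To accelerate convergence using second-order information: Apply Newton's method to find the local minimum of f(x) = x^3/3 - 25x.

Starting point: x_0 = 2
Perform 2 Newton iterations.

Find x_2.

f(x) = x^3/3 - 25x
f'(x) = x^2 - 25, f''(x) = 2x
Newton update: x_{n+1} = x_n - (x_n^2 - 25)/(2*x_n)
Step 1: x_0 = 2, f'=-21, f''=4, x_1 = 29/4
Step 2: x_1 = 29/4, f'=441/16, f''=29/2, x_2 = 1241/232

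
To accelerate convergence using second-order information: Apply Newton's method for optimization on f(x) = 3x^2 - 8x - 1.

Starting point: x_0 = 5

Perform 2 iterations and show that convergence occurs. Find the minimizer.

f(x) = 3x^2 - 8x - 1, f'(x) = 6x + (-8), f''(x) = 6
Step 1: f'(5) = 22, x_1 = 5 - 22/6 = 4/3
Step 2: f'(4/3) = 0, x_2 = 4/3 (converged)
Newton's method converges in 1 step for quadratics.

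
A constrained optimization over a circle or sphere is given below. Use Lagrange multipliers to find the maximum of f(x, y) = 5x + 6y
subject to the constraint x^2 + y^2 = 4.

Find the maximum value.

Set up Lagrange conditions: grad f = lambda * grad g
  5 = 2*lambda*x
  6 = 2*lambda*y
From these: x/y = 5/6, so x = 5t, y = 6t for some t.
Substitute into constraint: (5t)^2 + (6t)^2 = 4
  t^2 * 61 = 4
  t = sqrt(4/61)
Maximum = 5*x + 6*y = (5^2 + 6^2)*t = 61 * sqrt(4/61) = sqrt(244)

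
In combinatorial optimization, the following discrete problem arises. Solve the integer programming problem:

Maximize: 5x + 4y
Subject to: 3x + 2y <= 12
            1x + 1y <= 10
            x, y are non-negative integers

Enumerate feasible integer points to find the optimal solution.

Constraint 1: 3x + 2y <= 12
Constraint 2: 1x + 1y <= 10
Feasible x range (need y >= 0): 0 <= x <= min(12/3, 10/1) => x in {0, ..., 4}.
Enumerate feasible integer points row by row (the coefficient of y is 4 > 0, so for each x the largest feasible y gives the best value):
  x = 0: y <= min((12 - 3*0)/2, (10 - 1*0)/1) => y in {0, ..., 6}; best 5*0 + 4*6 = 24
  x = 1: y <= min((12 - 3*1)/2, (10 - 1*1)/1) => y in {0, ..., 4}; best 5*1 + 4*4 = 21
  x = 2: y <= min((12 - 3*2)/2, (10 - 1*2)/1) => y in {0, ..., 3}; best 5*2 + 4*3 = 22
  x = 3: y <= min((12 - 3*3)/2, (10 - 1*3)/1) => y in {0, ..., 1}; best 5*3 + 4*1 = 19
  x = 4: y <= min((12 - 3*4)/2, (10 - 1*4)/1) => y in {0}; best 5*4 + 4*0 = 20
The maximum 5x + 4y = 24 is achieved at x = 0, y = 6.
Check: 3*0 + 2*6 = 12 <= 12 and 1*0 + 1*6 = 6 <= 10.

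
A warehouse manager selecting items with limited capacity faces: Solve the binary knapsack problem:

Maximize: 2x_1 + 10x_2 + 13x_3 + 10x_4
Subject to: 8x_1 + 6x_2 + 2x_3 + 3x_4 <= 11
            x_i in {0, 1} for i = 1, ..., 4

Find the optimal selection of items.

Items: item 1 (v=2, w=8), item 2 (v=10, w=6), item 3 (v=13, w=2), item 4 (v=10, w=3)
Capacity: 11
Checking all 16 subsets (w = total weight, v = total value):
  {}: w = 0, v = 0
  {1}: w = 8, v = 2
  {2}: w = 6, v = 10
  {3}: w = 2, v = 13
  {4}: w = 3, v = 10
  {1, 2}: w = 14 > 11, infeasible
  {1, 3}: w = 10, v = 15
  {1, 4}: w = 11, v = 12
  {2, 3}: w = 8, v = 23
  {2, 4}: w = 9, v = 20
  {3, 4}: w = 5, v = 23
  {1, 2, 3}: w = 16 > 11, infeasible
  {1, 2, 4}: w = 17 > 11, infeasible
  {1, 3, 4}: w = 13 > 11, infeasible
  {2, 3, 4}: w = 11, v = 33
  {1, 2, 3, 4}: w = 19 > 11, infeasible
Best feasible subset: items [2, 3, 4]
Total weight: 11 <= 11, total value: 33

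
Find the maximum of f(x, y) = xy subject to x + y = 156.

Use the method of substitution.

Substitute y = 156 - x into f(x,y) = xy:
g(x) = x(156 - x) = 156x - x^2
g'(x) = 156 - 2x = 0  =>  x = 78
y = 156 - 78 = 78
Maximum value = 78 * 78 = 6084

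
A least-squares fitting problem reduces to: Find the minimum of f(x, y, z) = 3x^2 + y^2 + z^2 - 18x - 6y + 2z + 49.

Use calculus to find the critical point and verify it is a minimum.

f(x,y,z) = 3x^2 + y^2 + z^2 - 18x - 6y + 2z + 49
df/dx = 6x + (-18) = 0 => x = 3
df/dy = 2y + (-6) = 0 => y = 3
df/dz = 2z + (2) = 0 => z = -1
f(3,3,-1) = 3*(3)^2 + 1*(3)^2 + 1*(-1)^2 + -18*(3) + -6*(3) + 2*(-1) + 49 = 12
Hessian is diagonal with entries 6, 2, 2 > 0, confirmed minimum.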